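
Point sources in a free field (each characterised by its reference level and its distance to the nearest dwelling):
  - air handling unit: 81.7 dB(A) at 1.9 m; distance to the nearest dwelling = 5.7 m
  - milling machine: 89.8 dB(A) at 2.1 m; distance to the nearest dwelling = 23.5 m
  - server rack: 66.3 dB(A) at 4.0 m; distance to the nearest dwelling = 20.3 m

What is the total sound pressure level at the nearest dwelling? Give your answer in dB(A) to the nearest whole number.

Apply inverse-square spreading to bring every level to the receiver, then sum 10^(L/10).
air handling unit: 81.7 − 20·log₁₀(5.7/1.9) = 81.7 − 9.54 = 72.16 dB(A).
milling machine: 89.8 − 20·log₁₀(23.5/2.1) = 89.8 − 20.98 = 68.82 dB(A).
server rack: 66.3 − 20·log₁₀(20.3/4.0) = 66.3 − 14.11 = 52.19 dB(A).
Σ 10^(L/10) = 2.423e+07 → L_total = 10·log₁₀(2.423e+07) = 73.84 dB(A).

74 dB(A)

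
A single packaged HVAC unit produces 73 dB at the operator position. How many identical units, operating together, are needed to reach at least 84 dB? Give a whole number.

13

Need L₁ + 10·log₁₀ N ≥ 84, i.e. log₁₀ N ≥ 1.10.
N ≥ 10^(11.0/10) = 12.589, so N = 13.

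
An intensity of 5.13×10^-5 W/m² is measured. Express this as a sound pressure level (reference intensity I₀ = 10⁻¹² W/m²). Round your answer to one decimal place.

77.1 dB

Dividing by I₀ shifts the exponent by 12: I/I₀ = 5.13×10^7.
L = 10·(0.7101 + 7) = 77.10 dB.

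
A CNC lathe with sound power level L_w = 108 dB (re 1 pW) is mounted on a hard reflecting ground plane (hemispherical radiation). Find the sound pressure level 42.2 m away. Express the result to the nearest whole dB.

68 dB

The power spreads over a hemisphere of area 2π·r², so L_p = L_w − 10·log₁₀(2π·r²).
2π·r² = 1.119e+04 m², 10·log₁₀ of that is 40.488 dB.
L_p = 108 − 40.488 = 67.51 dB.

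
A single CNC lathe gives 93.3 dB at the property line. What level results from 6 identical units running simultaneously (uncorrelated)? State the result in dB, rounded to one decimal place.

L_total = L₁ + 10·log₁₀ N for N identical incoherent sources.
L_total = 93.3 + 10·log₁₀(6) = 93.3 + 7.782 = 101.08 dB.

101.1 dB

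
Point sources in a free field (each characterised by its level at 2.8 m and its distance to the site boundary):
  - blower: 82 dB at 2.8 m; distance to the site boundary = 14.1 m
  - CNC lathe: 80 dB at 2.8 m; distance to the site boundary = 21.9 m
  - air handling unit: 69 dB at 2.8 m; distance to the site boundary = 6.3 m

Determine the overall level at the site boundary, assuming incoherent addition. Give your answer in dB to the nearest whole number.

First find each source's level at the receiver (point-source: −20·log₁₀(r/r_ref)), then combine on an intensity basis.
blower: 82 − 20·log₁₀(14.1/2.8) = 82 − 14.04 = 67.96 dB.
CNC lathe: 80 − 20·log₁₀(21.9/2.8) = 80 − 17.87 = 62.13 dB.
air handling unit: 69 − 20·log₁₀(6.3/2.8) = 69 − 7.04 = 61.96 dB.
Σ 10^(L/10) = 9.454e+06 → L_total = 10·log₁₀(9.454e+06) = 69.76 dB.

70 dB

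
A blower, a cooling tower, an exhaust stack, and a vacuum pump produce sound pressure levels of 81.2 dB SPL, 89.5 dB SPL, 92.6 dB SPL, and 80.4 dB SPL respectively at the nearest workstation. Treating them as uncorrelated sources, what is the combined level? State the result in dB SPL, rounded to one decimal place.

For uncorrelated sources the intensities add, so convert each level to linear form, sum, and take 10·log₁₀ of the total.
Σ 10^(L/10) = 10^(81.2/10) + 10^(89.5/10) + 10^(92.6/10) + 10^(80.4/10) = 2.952e+09.
L_total = 10·log₁₀(2.952e+09) = 94.70 dB SPL.

94.7 dB SPL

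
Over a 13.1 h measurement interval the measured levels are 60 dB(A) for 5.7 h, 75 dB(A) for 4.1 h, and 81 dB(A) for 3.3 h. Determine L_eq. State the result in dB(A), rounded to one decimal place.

76.2 dB(A)

The energy average is taken in the linear domain: L_eq = 10·log₁₀[(Σ tᵢ·10^(Lᵢ/10))/T], T = 13.1 h.
Σ tᵢ·10^(Lᵢ/10) = 5.7·10^(60/10) + 4.1·10^(75/10) + 3.3·10^(81/10) = 5.508e+08.
L_eq = 10·log₁₀(5.508e+08/13.1) = 76.24 dB(A).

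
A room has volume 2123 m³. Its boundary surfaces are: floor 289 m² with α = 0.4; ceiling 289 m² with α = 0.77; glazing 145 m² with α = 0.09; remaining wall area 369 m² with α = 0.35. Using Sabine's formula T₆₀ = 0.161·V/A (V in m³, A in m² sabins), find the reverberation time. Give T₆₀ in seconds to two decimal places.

A = Σ Sᵢαᵢ = 289·0.4 + 289·0.77 + 145·0.09 + 369·0.35 = 480.33 m².
T₆₀ = 0.161 × 2123 / 480.33 = 0.712 s.

0.71 s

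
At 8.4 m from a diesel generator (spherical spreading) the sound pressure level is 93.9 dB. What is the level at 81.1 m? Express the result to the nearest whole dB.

74 dB

For a point source, L₂ = L₁ − 20·log₁₀(r₂/r₁).
L₂ = 93.9 − 20·log₁₀(81.1/8.4) = 93.9 − 19.695 = 74.21 dB.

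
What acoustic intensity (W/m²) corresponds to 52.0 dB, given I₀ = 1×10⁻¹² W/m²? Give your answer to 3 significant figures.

L = 10·log₁₀(I/I₀) ⇒ I = I₀·10^(L/10) = 10⁻¹² × 10^5.20.

1.58e-07 W/m²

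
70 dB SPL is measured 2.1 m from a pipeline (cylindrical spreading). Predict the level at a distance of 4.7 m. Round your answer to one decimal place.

66.5 dB SPL

Line-source attenuation: ΔL = 10·log₁₀(r₂/r₁) = 10·log₁₀(4.7/2.1) = 3.499 dB.
L₂ = 70 − 10·log₁₀(4.7/2.1) = 70 − 3.499 = 66.50 dB SPL.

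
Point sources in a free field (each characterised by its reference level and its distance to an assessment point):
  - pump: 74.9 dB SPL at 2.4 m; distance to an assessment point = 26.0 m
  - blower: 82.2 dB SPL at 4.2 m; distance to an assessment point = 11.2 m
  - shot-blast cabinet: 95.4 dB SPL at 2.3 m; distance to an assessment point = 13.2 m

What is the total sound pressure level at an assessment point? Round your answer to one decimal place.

First find each source's level at the receiver (point-source: −20·log₁₀(r/r_ref)), then combine on an intensity basis.
pump: 74.9 − 20·log₁₀(26.0/2.4) = 74.9 − 20.70 = 54.20 dB SPL.
blower: 82.2 − 20·log₁₀(11.2/4.2) = 82.2 − 8.52 = 73.68 dB SPL.
shot-blast cabinet: 95.4 − 20·log₁₀(13.2/2.3) = 95.4 − 15.18 = 80.22 dB SPL.
Σ 10^(L/10) = 1.289e+08 → L_total = 10·log₁₀(1.289e+08) = 81.10 dB SPL.

81.1 dB SPL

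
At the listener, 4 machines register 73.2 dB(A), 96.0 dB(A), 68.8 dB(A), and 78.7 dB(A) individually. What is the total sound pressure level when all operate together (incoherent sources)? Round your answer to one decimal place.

For uncorrelated sources the intensities add, so convert each level to linear form, sum, and take 10·log₁₀ of the total.
Σ 10^(L/10) = 10^(73.2/10) + 10^(96.0/10) + 10^(68.8/10) + 10^(78.7/10) = 4.084e+09.
L_total = 10·log₁₀(4.084e+09) = 96.11 dB(A).

96.1 dB(A)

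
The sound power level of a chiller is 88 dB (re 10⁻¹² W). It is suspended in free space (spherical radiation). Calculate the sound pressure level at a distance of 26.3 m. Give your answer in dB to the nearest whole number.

49 dB

L_p = L_w − 10·log₁₀(4π·r²) with r = 26.3 m.
4π·r² = 8692 m², 10·log₁₀ of that is 39.391 dB.
L_p = 88 − 39.391 = 48.61 dB.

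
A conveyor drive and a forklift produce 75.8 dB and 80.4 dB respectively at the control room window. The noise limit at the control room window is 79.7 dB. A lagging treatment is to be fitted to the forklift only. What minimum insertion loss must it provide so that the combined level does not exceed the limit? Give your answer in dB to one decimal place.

3.0 dB

Everything except the forklift sums to 10^(75.8/10) = 3.802e+07 in linear terms, 75.80 dB.
The limit corresponds to 10^(79.7/10) = 9.333e+07; subtracting the fixed part leaves 5.531e+07 for the forklift, i.e. 77.43 dB.
So the forklift must be reduced from 80.4 to 77.43 dB: IL = 2.97 dB.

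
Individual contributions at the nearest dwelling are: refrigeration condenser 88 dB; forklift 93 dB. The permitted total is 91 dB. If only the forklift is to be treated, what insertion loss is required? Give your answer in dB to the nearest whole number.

Everything except the forklift sums to 10^(88/10) = 6.310e+08 in linear terms, 88.00 dB.
To meet 91 dB overall, the treated forklift may contribute at most 10^(91/10) − 6.310e+08 = 6.280e+08, i.e. 87.98 dB.
So the forklift must be reduced from 93 to 87.98 dB: IL = 5.02 dB.

5 dB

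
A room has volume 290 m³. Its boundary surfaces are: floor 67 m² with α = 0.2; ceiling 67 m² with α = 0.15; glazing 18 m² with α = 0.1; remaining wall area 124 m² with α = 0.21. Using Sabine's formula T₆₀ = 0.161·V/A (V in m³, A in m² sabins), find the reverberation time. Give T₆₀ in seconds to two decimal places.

A = Σ Sᵢαᵢ = 67·0.2 + 67·0.15 + 18·0.1 + 124·0.21 = 51.29 m².
T₆₀ = 0.161 × 290 / 51.29 = 0.910 s.

0.91 s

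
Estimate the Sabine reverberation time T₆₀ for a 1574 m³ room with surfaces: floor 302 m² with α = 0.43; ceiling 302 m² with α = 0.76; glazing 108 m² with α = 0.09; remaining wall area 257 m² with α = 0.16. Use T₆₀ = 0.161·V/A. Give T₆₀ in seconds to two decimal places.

Summing Sᵢαᵢ: 302·0.43 + 302·0.76 + 108·0.09 + 257·0.16 = 410.22 m².
T₆₀ = 0.161 × 1574 / 410.22 = 0.618 s.

0.62 s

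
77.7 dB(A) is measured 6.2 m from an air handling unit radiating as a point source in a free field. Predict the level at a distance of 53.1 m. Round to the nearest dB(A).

59 dB(A)

Point-source attenuation: ΔL = 20·log₁₀(r₂/r₁) = 20·log₁₀(53.1/6.2) = 18.654 dB.
L₂ = 77.7 − 20·log₁₀(53.1/6.2) = 77.7 − 18.654 = 59.05 dB(A).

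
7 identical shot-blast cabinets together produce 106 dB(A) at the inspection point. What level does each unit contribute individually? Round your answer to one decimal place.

97.5 dB(A)

For N identical incoherent sources L_total = L₁ + 10·log₁₀ N, so L₁ = 106 − 10·log₁₀(7) = 106 − 8.451.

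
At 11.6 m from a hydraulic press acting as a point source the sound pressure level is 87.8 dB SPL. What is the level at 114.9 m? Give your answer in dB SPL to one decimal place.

67.9 dB SPL

Point-source attenuation: ΔL = 20·log₁₀(r₂/r₁) = 20·log₁₀(114.9/11.6) = 19.917 dB.
L₂ = 87.8 − 20·log₁₀(114.9/11.6) = 87.8 − 19.917 = 67.88 dB SPL.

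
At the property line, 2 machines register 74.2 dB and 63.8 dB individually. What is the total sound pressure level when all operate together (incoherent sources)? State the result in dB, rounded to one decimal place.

For uncorrelated sources the intensities add, so convert each level to linear form, sum, and take 10·log₁₀ of the total.
Σ 10^(L/10) = 10^(74.2/10) + 10^(63.8/10) = 2.870e+07.
L_total = 10·log₁₀(2.870e+07) = 74.58 dB.

74.6 dB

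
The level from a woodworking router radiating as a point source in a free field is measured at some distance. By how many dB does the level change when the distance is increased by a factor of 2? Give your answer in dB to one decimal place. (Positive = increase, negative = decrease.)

With spherical spreading the level changes by −20·log₁₀(r₂/r₁).
ΔL = −20·log₁₀(2) = -6.02 dB.

-6.0 dB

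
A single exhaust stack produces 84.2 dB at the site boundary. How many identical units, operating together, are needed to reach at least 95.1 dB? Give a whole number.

13

N identical sources give L₁ + 10·log₁₀ N, so require 10·log₁₀ N ≥ 95.1 − 84.2 = 10.9 dB.
N ≥ 10^(10.9/10) = 12.303, so N = 13.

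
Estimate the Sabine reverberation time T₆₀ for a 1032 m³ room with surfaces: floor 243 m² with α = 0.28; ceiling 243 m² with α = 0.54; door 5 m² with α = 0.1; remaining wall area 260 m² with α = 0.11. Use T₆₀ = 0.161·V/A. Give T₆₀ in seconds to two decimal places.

0.73 s

A = Σ Sᵢαᵢ = 243·0.28 + 243·0.54 + 5·0.1 + 260·0.11 = 228.36 m².
T₆₀ = 0.161 × 1032 / 228.36 = 0.728 s.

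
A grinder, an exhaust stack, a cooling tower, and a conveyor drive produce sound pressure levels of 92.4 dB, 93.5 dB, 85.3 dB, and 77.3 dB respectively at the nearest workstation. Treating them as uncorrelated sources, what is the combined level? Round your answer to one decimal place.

Incoherent sources combine by intensity addition: L_total = 10·log₁₀(Σ 10^(L_i/10)).
Σ 10^(L/10) = 10^(92.4/10) + 10^(93.5/10) + 10^(85.3/10) + 10^(77.3/10) = 4.369e+09.
L_total = 10·log₁₀(4.369e+09) = 96.40 dB.

96.4 dB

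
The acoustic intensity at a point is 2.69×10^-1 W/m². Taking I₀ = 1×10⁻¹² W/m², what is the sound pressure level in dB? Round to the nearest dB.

L = 10·log₁₀(I/I₀) = 10·log₁₀(2.69×10^-1/10⁻¹²) = 10·log₁₀(2.69×10^11).
L = 10·(0.4298 + 11) = 114.30 dB.

114 dB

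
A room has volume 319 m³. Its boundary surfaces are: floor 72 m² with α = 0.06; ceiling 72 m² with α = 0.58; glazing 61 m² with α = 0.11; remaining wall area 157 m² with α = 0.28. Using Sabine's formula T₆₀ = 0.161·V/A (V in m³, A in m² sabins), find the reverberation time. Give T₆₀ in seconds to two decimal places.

Total absorption A = 72·0.06 + 72·0.58 + 61·0.11 + 157·0.28 = 96.75 m² sabins.
T₆₀ = 0.161·V/A = 0.161·319/96.75 = 0.531 s.

0.53 s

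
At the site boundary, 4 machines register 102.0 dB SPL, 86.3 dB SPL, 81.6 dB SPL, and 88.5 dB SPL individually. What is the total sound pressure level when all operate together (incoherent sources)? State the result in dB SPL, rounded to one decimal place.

For uncorrelated sources the intensities add, so convert each level to linear form, sum, and take 10·log₁₀ of the total.
Σ 10^(L/10) = 10^(102.0/10) + 10^(86.3/10) + 10^(81.6/10) + 10^(88.5/10) = 1.713e+10.
L_total = 10·log₁₀(1.713e+10) = 102.34 dB SPL.

102.3 dB SPL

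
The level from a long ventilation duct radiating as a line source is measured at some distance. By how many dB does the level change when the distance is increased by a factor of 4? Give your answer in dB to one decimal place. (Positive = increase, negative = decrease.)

-6.0 dB

Line-source spreading: ΔL = −10·log₁₀(r₂/r₁).
ΔL = −10·log₁₀(4) = -6.02 dB.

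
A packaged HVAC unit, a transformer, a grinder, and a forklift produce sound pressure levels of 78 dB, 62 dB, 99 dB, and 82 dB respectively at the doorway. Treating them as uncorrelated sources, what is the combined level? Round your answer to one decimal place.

99.1 dB

For uncorrelated sources the intensities add, so convert each level to linear form, sum, and take 10·log₁₀ of the total.
Σ 10^(L/10) = 10^(78/10) + 10^(62/10) + 10^(99/10) + 10^(82/10) = 8.166e+09.
L_total = 10·log₁₀(8.166e+09) = 99.12 dB.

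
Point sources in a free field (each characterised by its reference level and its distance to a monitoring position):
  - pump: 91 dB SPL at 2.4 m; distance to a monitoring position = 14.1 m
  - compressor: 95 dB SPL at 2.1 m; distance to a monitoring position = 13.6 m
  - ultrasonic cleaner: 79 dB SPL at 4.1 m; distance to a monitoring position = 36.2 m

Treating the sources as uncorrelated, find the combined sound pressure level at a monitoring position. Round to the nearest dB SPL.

81 dB SPL

Apply inverse-square spreading to bring every level to the receiver, then sum 10^(L/10).
pump: 91 − 20·log₁₀(14.1/2.4) = 91 − 15.38 = 75.62 dB SPL.
compressor: 95 − 20·log₁₀(13.6/2.1) = 95 − 16.23 = 78.77 dB SPL.
ultrasonic cleaner: 79 − 20·log₁₀(36.2/4.1) = 79 − 18.92 = 60.08 dB SPL.
Σ 10^(L/10) = 1.129e+08 → L_total = 10·log₁₀(1.129e+08) = 80.53 dB SPL.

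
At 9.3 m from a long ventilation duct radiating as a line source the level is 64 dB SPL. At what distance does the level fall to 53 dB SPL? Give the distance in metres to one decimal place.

117.1 m

The 11.0 dB drop corresponds to a distance ratio of 10^(11.0/10) for a line source.
r₂ = 9.3·10^((64−53)/10) = 9.3·10^(11.0/10) = 117.08 m.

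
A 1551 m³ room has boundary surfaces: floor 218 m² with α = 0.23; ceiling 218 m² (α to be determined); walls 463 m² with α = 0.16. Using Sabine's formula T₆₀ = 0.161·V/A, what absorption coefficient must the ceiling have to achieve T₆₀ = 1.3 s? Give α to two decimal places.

Required total absorption A = 0.161·1551/1.3 = 192.09 m².
Absorption from the other surfaces = 218·0.23 + 463·0.16 = 124.22 m², so the ceiling must supply 67.87 m² over 218 m².
α = 67.87/218 = 0.311.

0.31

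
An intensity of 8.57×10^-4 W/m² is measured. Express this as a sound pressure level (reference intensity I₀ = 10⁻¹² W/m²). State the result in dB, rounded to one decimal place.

89.3 dB

I/I₀ = 8.57×10^-4/10⁻¹² = 8.57×10^8, and L = 10·log₁₀(I/I₀).
L = 10·(0.9330 + 8) = 89.33 dB.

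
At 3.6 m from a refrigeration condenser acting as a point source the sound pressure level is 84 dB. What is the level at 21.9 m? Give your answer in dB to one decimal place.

Spherical spreading from a point source gives a 20·log₁₀(r₂/r₁) drop.
L₂ = 84 − 20·log₁₀(21.9/3.6) = 84 − 15.683 = 68.32 dB.

68.3 dB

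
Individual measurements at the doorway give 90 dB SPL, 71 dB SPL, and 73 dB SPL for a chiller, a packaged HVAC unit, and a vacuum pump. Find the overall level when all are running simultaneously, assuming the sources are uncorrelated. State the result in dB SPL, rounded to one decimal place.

For uncorrelated sources the intensities add, so convert each level to linear form, sum, and take 10·log₁₀ of the total.
Σ 10^(L/10) = 10^(90/10) + 10^(71/10) + 10^(73/10) = 1.033e+09.
L_total = 10·log₁₀(1.033e+09) = 90.14 dB SPL.

90.1 dB SPL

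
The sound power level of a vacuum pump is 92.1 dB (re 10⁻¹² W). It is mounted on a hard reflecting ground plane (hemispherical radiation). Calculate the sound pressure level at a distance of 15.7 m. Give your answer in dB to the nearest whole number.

L_p = L_w − 10·log₁₀(2π·r²) with r = 15.7 m.
2π·r² = 1549 m², 10·log₁₀ of that is 31.900 dB.
L_p = 92.1 − 31.900 = 60.20 dB.

60 dB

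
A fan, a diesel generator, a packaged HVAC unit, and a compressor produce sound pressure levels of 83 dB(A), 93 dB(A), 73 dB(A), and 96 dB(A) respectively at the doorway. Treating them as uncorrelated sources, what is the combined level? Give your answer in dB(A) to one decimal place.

For uncorrelated sources the intensities add, so convert each level to linear form, sum, and take 10·log₁₀ of the total.
Σ 10^(L/10) = 10^(83/10) + 10^(93/10) + 10^(73/10) + 10^(96/10) = 6.196e+09.
L_total = 10·log₁₀(6.196e+09) = 97.92 dB(A).

97.9 dB(A)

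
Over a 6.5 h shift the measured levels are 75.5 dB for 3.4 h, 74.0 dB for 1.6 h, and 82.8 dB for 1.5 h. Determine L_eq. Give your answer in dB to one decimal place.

Weight each interval's intensity by its duration and average over T = 6.5 h:
Σ tᵢ·10^(Lᵢ/10) = 3.4·10^(75.5/10) + 1.6·10^(74.0/10) + 1.5·10^(82.8/10) = 4.466e+08.
L_eq = 10·log₁₀(4.466e+08/6.5) = 78.37 dB.

78.4 dB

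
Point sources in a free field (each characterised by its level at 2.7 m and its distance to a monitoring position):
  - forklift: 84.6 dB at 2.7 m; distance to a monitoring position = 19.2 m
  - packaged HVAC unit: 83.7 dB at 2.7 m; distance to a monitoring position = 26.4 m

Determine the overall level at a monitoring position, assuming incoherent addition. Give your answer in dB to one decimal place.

Propagate each source to the receiver with L = L_ref − 20·log₁₀(r/r_ref), then add intensities.
forklift: 84.6 − 20·log₁₀(19.2/2.7) = 84.6 − 17.04 = 67.56 dB.
packaged HVAC unit: 83.7 − 20·log₁₀(26.4/2.7) = 83.7 − 19.80 = 63.90 dB.
Σ 10^(L/10) = 8.155e+06 → L_total = 10·log₁₀(8.155e+06) = 69.11 dB.

69.1 dB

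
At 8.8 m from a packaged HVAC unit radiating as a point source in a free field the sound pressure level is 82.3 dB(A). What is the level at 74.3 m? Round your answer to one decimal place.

For a point source, L₂ = L₁ − 20·log₁₀(r₂/r₁).
L₂ = 82.3 − 20·log₁₀(74.3/8.8) = 82.3 − 18.530 = 63.77 dB(A).

63.8 dB(A)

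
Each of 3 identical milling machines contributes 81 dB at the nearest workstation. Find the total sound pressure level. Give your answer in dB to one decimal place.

85.8 dB

N identical incoherent sources raise the level by 10·log₁₀ N.
L_total = 81 + 10·log₁₀(3) = 81 + 4.771 = 85.77 dB.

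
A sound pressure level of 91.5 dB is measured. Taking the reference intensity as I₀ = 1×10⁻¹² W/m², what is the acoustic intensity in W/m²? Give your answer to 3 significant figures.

0.00141 W/m²

L = 10·log₁₀(I/I₀) ⇒ I = I₀·10^(L/10) = 10⁻¹² × 10^9.15.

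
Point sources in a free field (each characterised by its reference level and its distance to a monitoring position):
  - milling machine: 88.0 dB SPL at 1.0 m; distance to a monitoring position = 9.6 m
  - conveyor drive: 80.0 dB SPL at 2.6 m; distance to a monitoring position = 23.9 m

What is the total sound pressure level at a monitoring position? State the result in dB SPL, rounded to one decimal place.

69.0 dB SPL

First find each source's level at the receiver (point-source: −20·log₁₀(r/r_ref)), then combine on an intensity basis.
milling machine: 88.0 − 20·log₁₀(9.6/1.0) = 88.0 − 19.65 = 68.35 dB SPL.
conveyor drive: 80.0 − 20·log₁₀(23.9/2.6) = 80.0 − 19.27 = 60.73 dB SPL.
Σ 10^(L/10) = 8.030e+06 → L_total = 10·log₁₀(8.030e+06) = 69.05 dB SPL.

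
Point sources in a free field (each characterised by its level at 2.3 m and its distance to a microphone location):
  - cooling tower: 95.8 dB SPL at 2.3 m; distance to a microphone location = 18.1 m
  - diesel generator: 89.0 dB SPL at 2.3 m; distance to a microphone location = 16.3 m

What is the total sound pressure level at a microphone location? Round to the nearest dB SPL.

Apply inverse-square spreading to bring every level to the receiver, then sum 10^(L/10).
cooling tower: 95.8 − 20·log₁₀(18.1/2.3) = 95.8 − 17.92 = 77.88 dB SPL.
diesel generator: 89.0 − 20·log₁₀(16.3/2.3) = 89.0 − 17.01 = 71.99 dB SPL.
Σ 10^(L/10) = 7.721e+07 → L_total = 10·log₁₀(7.721e+07) = 78.88 dB SPL.

79 dB SPL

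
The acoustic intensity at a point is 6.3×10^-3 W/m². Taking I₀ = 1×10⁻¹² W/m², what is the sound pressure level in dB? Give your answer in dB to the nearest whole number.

L = 10·log₁₀(I/I₀) = 10·log₁₀(6.3×10^-3/10⁻¹²) = 10·log₁₀(6.3×10^9).
L = 10·(0.7993 + 9) = 97.99 dB.

98 dB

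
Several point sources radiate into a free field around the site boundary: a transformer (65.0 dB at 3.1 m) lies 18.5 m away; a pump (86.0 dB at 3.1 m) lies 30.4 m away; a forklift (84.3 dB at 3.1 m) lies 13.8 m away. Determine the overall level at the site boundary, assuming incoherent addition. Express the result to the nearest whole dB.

Propagate each source to the receiver with L = L_ref − 20·log₁₀(r/r_ref), then add intensities.
transformer: 65.0 − 20·log₁₀(18.5/3.1) = 65.0 − 15.52 = 49.48 dB.
pump: 86.0 − 20·log₁₀(30.4/3.1) = 86.0 − 19.83 = 66.17 dB.
forklift: 84.3 − 20·log₁₀(13.8/3.1) = 84.3 − 12.97 = 71.33 dB.
Σ 10^(L/10) = 1.781e+07 → L_total = 10·log₁₀(1.781e+07) = 72.51 dB.

73 dB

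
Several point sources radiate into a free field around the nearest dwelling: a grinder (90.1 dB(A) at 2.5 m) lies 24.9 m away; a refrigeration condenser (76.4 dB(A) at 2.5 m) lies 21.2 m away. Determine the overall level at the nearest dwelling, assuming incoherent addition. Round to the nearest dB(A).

70 dB(A)

First find each source's level at the receiver (point-source: −20·log₁₀(r/r_ref)), then combine on an intensity basis.
grinder: 90.1 − 20·log₁₀(24.9/2.5) = 90.1 − 19.97 = 70.13 dB(A).
refrigeration condenser: 76.4 − 20·log₁₀(21.2/2.5) = 76.4 − 18.57 = 57.83 dB(A).
Σ 10^(L/10) = 1.092e+07 → L_total = 10·log₁₀(1.092e+07) = 70.38 dB(A).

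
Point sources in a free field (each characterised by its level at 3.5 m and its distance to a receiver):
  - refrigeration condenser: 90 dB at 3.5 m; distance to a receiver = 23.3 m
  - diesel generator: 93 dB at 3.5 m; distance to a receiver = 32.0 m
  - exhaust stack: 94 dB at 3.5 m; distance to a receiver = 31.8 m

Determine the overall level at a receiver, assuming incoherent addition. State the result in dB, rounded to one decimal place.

78.9 dB

Propagate each source to the receiver with L = L_ref − 20·log₁₀(r/r_ref), then add intensities.
refrigeration condenser: 90 − 20·log₁₀(23.3/3.5) = 90 − 16.47 = 73.53 dB.
diesel generator: 93 − 20·log₁₀(32.0/3.5) = 93 − 19.22 = 73.78 dB.
exhaust stack: 94 − 20·log₁₀(31.8/3.5) = 94 − 19.17 = 74.83 dB.
Σ 10^(L/10) = 7.686e+07 → L_total = 10·log₁₀(7.686e+07) = 78.86 dB.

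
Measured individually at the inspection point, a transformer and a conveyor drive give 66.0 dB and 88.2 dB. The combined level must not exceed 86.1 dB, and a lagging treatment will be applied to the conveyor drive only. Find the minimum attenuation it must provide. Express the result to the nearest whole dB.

2 dB

Everything except the conveyor drive sums to 10^(66.0/10) = 3.981e+06 in linear terms, 66.00 dB.
The limit corresponds to 10^(86.1/10) = 4.074e+08; subtracting the fixed part leaves 4.034e+08 for the conveyor drive, i.e. 86.06 dB.
Required insertion loss = 88.2 − 86.06 = 2.14 dB.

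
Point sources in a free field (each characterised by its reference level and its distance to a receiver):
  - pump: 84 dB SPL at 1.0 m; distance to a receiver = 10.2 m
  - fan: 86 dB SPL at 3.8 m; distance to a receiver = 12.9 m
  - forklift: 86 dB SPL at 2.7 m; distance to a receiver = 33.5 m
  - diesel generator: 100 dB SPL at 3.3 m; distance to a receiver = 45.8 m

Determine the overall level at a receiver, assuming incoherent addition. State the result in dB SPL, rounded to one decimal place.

79.6 dB SPL

First find each source's level at the receiver (point-source: −20·log₁₀(r/r_ref)), then combine on an intensity basis.
pump: 84 − 20·log₁₀(10.2/1.0) = 84 − 20.17 = 63.83 dB SPL.
fan: 86 − 20·log₁₀(12.9/3.8) = 86 − 10.62 = 75.38 dB SPL.
forklift: 86 − 20·log₁₀(33.5/2.7) = 86 − 21.87 = 64.13 dB SPL.
diesel generator: 100 − 20·log₁₀(45.8/3.3) = 100 − 22.85 = 77.15 dB SPL.
Σ 10^(L/10) = 9.146e+07 → L_total = 10·log₁₀(9.146e+07) = 79.61 dB SPL.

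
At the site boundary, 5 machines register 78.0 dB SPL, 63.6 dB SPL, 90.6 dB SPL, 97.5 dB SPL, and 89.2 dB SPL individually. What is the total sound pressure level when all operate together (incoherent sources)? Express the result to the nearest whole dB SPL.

99 dB SPL

For uncorrelated sources the intensities add, so convert each level to linear form, sum, and take 10·log₁₀ of the total.
Σ 10^(L/10) = 10^(78.0/10) + 10^(63.6/10) + 10^(90.6/10) + 10^(97.5/10) + 10^(89.2/10) = 7.669e+09.
L_total = 10·log₁₀(7.669e+09) = 98.85 dB SPL.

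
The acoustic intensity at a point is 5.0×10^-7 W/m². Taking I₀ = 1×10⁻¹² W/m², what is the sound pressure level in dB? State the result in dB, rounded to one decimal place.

57.0 dB

Dividing by I₀ shifts the exponent by 12: I/I₀ = 5.0×10^5.
L = 10·(0.6990 + 5) = 56.99 dB.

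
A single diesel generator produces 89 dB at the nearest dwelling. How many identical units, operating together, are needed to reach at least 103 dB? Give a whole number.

26

The shortfall is 103 − 89 = 14.0 dB, and N units add 10·log₁₀ N, so need 10·log₁₀ N ≥ 14.0.
N ≥ 10^(14.0/10) = 25.119, so N = 26.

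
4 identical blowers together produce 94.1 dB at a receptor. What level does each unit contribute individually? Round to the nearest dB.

88 dB

For N identical incoherent sources L_total = L₁ + 10·log₁₀ N, so L₁ = 94.1 − 10·log₁₀(4) = 94.1 − 6.021.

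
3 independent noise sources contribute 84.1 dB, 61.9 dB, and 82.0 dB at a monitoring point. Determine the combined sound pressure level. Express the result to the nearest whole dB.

86 dB

For uncorrelated sources the intensities add, so convert each level to linear form, sum, and take 10·log₁₀ of the total.
Σ 10^(L/10) = 10^(84.1/10) + 10^(61.9/10) + 10^(82.0/10) = 4.171e+08.
L_total = 10·log₁₀(4.171e+08) = 86.20 dB.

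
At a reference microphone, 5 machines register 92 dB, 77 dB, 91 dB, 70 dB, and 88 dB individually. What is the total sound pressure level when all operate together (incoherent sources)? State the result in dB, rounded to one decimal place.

Incoherent sources combine by intensity addition: L_total = 10·log₁₀(Σ 10^(L_i/10)).
Σ 10^(L/10) = 10^(92/10) + 10^(77/10) + 10^(91/10) + 10^(70/10) + 10^(88/10) = 3.535e+09.
L_total = 10·log₁₀(3.535e+09) = 95.48 dB.

95.5 dB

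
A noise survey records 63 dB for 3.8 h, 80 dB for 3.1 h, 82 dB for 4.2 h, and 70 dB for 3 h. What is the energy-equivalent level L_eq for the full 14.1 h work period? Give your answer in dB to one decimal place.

The energy average is taken in the linear domain: L_eq = 10·log₁₀[(Σ tᵢ·10^(Lᵢ/10))/T], T = 14.1 h.
Σ tᵢ·10^(Lᵢ/10) = 3.8·10^(63/10) + 3.1·10^(80/10) + 4.2·10^(82/10) + 3·10^(70/10) = 1.013e+09.
L_eq = 10·log₁₀(1.013e+09/14.1) = 78.56 dB.

78.6 dB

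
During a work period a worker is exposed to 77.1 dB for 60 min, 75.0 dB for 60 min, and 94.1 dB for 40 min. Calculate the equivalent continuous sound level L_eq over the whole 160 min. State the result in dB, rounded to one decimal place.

The energy average is taken in the linear domain: L_eq = 10·log₁₀[(Σ tᵢ·10^(Lᵢ/10))/T], T = 160 min.
Σ tᵢ·10^(Lᵢ/10) = 60·10^(77.1/10) + 60·10^(75.0/10) + 40·10^(94.1/10) = 1.078e+11.
L_eq = 10·log₁₀(1.078e+11/160) = 88.28 dB.

88.3 dB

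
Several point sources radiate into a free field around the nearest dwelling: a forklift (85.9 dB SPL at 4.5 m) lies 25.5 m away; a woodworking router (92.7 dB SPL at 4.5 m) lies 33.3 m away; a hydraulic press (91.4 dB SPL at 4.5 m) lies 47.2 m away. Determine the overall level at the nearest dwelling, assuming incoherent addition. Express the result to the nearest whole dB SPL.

Apply inverse-square spreading to bring every level to the receiver, then sum 10^(L/10).
forklift: 85.9 − 20·log₁₀(25.5/4.5) = 85.9 − 15.07 = 70.83 dB SPL.
woodworking router: 92.7 − 20·log₁₀(33.3/4.5) = 92.7 − 17.38 = 75.32 dB SPL.
hydraulic press: 91.4 − 20·log₁₀(47.2/4.5) = 91.4 − 20.41 = 70.99 dB SPL.
Σ 10^(L/10) = 5.867e+07 → L_total = 10·log₁₀(5.867e+07) = 77.68 dB SPL.

78 dB SPL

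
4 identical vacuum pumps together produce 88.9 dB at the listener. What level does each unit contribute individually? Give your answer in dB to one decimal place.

For N identical incoherent sources L_total = L₁ + 10·log₁₀ N, so L₁ = 88.9 − 10·log₁₀(4) = 88.9 − 6.021.

82.9 dB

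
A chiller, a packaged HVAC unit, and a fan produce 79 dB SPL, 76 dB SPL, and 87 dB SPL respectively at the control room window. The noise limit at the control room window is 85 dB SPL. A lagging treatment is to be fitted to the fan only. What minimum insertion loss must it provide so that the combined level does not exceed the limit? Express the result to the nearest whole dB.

The untreated sources together contribute 10^(79/10) + 10^(76/10) = 1.192e+08, i.e. 80.76 dB SPL.
The limit corresponds to 10^(85/10) = 3.162e+08; subtracting the fixed part leaves 1.970e+08 for the fan, i.e. 82.94 dB SPL.
Required insertion loss = 87 − 82.94 = 4.06 dB.

4 dB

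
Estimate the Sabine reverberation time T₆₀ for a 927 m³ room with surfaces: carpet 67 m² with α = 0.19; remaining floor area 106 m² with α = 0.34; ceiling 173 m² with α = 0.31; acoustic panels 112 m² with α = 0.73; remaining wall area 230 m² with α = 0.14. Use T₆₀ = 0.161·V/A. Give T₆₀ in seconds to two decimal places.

0.69 s

A = Σ Sᵢαᵢ = 67·0.19 + 106·0.34 + 173·0.31 + 112·0.73 + 230·0.14 = 216.36 m².
T₆₀ = 0.161·V/A = 0.161·927/216.36 = 0.690 s.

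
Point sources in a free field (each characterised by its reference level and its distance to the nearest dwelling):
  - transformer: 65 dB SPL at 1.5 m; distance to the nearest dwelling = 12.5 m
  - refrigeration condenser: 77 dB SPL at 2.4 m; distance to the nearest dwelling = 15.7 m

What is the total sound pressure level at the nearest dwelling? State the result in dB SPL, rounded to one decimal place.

First find each source's level at the receiver (point-source: −20·log₁₀(r/r_ref)), then combine on an intensity basis.
transformer: 65 − 20·log₁₀(12.5/1.5) = 65 − 18.42 = 46.58 dB SPL.
refrigeration condenser: 77 − 20·log₁₀(15.7/2.4) = 77 − 16.31 = 60.69 dB SPL.
Σ 10^(L/10) = 1.217e+06 → L_total = 10·log₁₀(1.217e+06) = 60.85 dB SPL.

60.9 dB SPL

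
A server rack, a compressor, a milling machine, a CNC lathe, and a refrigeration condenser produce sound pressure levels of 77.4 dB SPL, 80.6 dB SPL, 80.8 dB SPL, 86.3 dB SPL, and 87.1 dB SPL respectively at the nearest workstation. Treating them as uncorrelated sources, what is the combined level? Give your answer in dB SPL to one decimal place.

90.9 dB SPL

For uncorrelated sources the intensities add, so convert each level to linear form, sum, and take 10·log₁₀ of the total.
Σ 10^(L/10) = 10^(77.4/10) + 10^(80.6/10) + 10^(80.8/10) + 10^(86.3/10) + 10^(87.1/10) = 1.229e+09.
L_total = 10·log₁₀(1.229e+09) = 90.90 dB SPL.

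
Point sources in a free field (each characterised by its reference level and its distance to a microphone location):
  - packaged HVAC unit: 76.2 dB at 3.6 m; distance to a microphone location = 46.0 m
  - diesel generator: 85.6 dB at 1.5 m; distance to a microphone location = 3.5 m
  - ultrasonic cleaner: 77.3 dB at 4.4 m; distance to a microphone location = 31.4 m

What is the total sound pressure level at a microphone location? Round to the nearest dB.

78 dB

Propagate each source to the receiver with L = L_ref − 20·log₁₀(r/r_ref), then add intensities.
packaged HVAC unit: 76.2 − 20·log₁₀(46.0/3.6) = 76.2 − 22.13 = 54.07 dB.
diesel generator: 85.6 − 20·log₁₀(3.5/1.5) = 85.6 − 7.36 = 78.24 dB.
ultrasonic cleaner: 77.3 − 20·log₁₀(31.4/4.4) = 77.3 − 17.07 = 60.23 dB.
Σ 10^(L/10) = 6.800e+07 → L_total = 10·log₁₀(6.800e+07) = 78.32 dB.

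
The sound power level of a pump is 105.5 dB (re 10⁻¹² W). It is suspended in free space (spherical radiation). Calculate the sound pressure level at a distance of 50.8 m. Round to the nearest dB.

L_p = L_w − 10·log₁₀(4π·r²) with r = 50.8 m.
4π·r² = 3.243e+04 m², 10·log₁₀ of that is 45.109 dB.
L_p = 105.5 − 45.109 = 60.39 dB.

60 dB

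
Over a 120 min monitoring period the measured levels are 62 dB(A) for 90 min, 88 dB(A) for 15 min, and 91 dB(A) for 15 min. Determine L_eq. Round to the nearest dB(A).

84 dB(A)

Weight each interval's intensity by its duration and average over T = 120 min:
Σ tᵢ·10^(Lᵢ/10) = 90·10^(62/10) + 15·10^(88/10) + 15·10^(91/10) = 2.849e+10.
L_eq = 10·log₁₀(2.849e+10/120) = 83.76 dB(A).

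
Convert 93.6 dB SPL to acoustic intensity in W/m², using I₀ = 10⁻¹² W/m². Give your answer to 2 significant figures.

I = I₀·10^(L/10) = 10⁻¹² × 10^(93.6/10) = 10^(-2.640).

0.0023 W/m²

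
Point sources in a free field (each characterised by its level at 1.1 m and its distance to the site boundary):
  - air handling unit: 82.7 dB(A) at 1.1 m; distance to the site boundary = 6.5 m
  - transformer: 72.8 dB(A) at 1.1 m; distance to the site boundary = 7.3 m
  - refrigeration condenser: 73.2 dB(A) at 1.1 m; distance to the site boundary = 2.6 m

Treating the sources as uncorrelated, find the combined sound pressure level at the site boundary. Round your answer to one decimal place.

69.8 dB(A)

Apply inverse-square spreading to bring every level to the receiver, then sum 10^(L/10).
air handling unit: 82.7 − 20·log₁₀(6.5/1.1) = 82.7 − 15.43 = 67.27 dB(A).
transformer: 72.8 − 20·log₁₀(7.3/1.1) = 72.8 − 16.44 = 56.36 dB(A).
refrigeration condenser: 73.2 − 20·log₁₀(2.6/1.1) = 73.2 − 7.47 = 65.73 dB(A).
Σ 10^(L/10) = 9.505e+06 → L_total = 10·log₁₀(9.505e+06) = 69.78 dB(A).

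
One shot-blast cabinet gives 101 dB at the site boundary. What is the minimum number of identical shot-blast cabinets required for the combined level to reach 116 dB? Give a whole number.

32

The shortfall is 116 − 101 = 15.0 dB, and N units add 10·log₁₀ N, so need 10·log₁₀ N ≥ 15.0.
N ≥ 10^(15.0/10) = 31.623, so N = 32.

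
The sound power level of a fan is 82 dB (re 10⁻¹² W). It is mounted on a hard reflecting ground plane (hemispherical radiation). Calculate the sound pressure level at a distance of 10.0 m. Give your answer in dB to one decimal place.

Free-field hemispherical radiation: L_p = L_w − 10·log₁₀(2π·r²), r = 10.0 m.
2π·r² = 628.3 m², 10·log₁₀ of that is 27.982 dB.
L_p = 82 − 27.982 = 54.02 dB.

54.0 dB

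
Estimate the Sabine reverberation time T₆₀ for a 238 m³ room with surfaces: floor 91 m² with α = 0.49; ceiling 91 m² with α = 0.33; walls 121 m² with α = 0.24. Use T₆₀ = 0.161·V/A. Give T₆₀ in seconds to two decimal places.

Summing Sᵢαᵢ: 91·0.49 + 91·0.33 + 121·0.24 = 103.66 m².
T₆₀ = 0.161 × 238 / 103.66 = 0.370 s.

0.37 s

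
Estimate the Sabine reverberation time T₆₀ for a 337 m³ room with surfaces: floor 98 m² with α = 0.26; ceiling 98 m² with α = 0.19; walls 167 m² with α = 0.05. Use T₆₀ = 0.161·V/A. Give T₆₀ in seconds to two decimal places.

1.03 s

Summing Sᵢαᵢ: 98·0.26 + 98·0.19 + 167·0.05 = 52.45 m².
T₆₀ = 0.161·V/A = 0.161·337/52.45 = 1.034 s.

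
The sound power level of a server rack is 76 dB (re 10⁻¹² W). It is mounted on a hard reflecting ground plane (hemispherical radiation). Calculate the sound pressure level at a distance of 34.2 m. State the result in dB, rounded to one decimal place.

37.3 dB

The power spreads over a hemisphere of area 2π·r², so L_p = L_w − 10·log₁₀(2π·r²).
2π·r² = 7349 m², 10·log₁₀ of that is 38.662 dB.
L_p = 76 − 38.662 = 37.34 dB.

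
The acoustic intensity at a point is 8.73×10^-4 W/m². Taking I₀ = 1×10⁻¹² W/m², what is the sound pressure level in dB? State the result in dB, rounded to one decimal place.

I/I₀ = 8.73×10^-4/10⁻¹² = 8.73×10^8, and L = 10·log₁₀(I/I₀).
L = 10·(0.9410 + 8) = 89.41 dB.

89.4 dB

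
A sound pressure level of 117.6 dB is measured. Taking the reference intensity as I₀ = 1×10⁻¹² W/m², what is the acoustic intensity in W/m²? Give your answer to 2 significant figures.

I = I₀·10^(L/10) = 10⁻¹² × 10^(117.6/10) = 10^(-0.240).

0.58 W/m²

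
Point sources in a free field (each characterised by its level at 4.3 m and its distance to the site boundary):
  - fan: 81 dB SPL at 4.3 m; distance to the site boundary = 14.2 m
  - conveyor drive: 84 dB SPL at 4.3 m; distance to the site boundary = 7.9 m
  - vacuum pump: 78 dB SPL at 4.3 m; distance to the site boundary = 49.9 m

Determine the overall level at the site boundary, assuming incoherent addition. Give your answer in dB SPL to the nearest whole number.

79 dB SPL

Apply inverse-square spreading to bring every level to the receiver, then sum 10^(L/10).
fan: 81 − 20·log₁₀(14.2/4.3) = 81 − 10.38 = 70.62 dB SPL.
conveyor drive: 84 − 20·log₁₀(7.9/4.3) = 84 − 5.28 = 78.72 dB SPL.
vacuum pump: 78 − 20·log₁₀(49.9/4.3) = 78 − 21.29 = 56.71 dB SPL.
Σ 10^(L/10) = 8.643e+07 → L_total = 10·log₁₀(8.643e+07) = 79.37 dB SPL.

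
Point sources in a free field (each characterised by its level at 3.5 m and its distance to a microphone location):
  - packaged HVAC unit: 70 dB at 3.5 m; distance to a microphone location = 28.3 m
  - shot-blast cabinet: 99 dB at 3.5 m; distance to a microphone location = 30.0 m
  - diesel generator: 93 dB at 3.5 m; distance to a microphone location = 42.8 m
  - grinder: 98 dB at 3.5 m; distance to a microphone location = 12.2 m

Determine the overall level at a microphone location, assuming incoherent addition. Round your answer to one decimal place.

Apply inverse-square spreading to bring every level to the receiver, then sum 10^(L/10).
packaged HVAC unit: 70 − 20·log₁₀(28.3/3.5) = 70 − 18.15 = 51.85 dB.
shot-blast cabinet: 99 − 20·log₁₀(30.0/3.5) = 99 − 18.66 = 80.34 dB.
diesel generator: 93 − 20·log₁₀(42.8/3.5) = 93 − 21.75 = 71.25 dB.
grinder: 98 − 20·log₁₀(12.2/3.5) = 98 − 10.85 = 87.15 dB.
Σ 10^(L/10) = 6.409e+08 → L_total = 10·log₁₀(6.409e+08) = 88.07 dB.

88.1 dB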